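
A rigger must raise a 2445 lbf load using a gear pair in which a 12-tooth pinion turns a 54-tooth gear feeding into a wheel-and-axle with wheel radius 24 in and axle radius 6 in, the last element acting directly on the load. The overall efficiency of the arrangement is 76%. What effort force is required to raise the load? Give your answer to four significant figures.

178.7 lbf

Gear pair MA = 54/12 = 4.5.
Wheel-and-axle MA = R/r = 24/6 = 4.
Combined ideal MA = 4.5 × 4 = 18.
Actual MA = 18 × 0.76 = 13.68.
Effort = load / actual MA = 2445 / 13.68 = 178.73 lbf.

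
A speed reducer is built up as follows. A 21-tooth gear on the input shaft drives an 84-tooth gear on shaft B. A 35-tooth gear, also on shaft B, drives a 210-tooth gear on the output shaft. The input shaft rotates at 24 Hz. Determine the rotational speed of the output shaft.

1 Hz

Gear mesh: ratio = 84/21 = 4, so shaft B turns at 24 / 4 = 6 Hz.
Gear mesh: ratio = 210/35 = 6, so the output shaft turns at 6 / 6 = 1 Hz.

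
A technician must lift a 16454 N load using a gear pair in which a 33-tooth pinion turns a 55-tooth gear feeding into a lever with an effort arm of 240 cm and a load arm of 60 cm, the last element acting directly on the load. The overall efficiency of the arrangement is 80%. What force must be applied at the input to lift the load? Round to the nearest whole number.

Gear pair MA = 55/33 = 1.6667.
Lever MA = effort arm / load arm = 240/60 = 4.
Combined ideal MA = 1.6667 × 4 = 6.6667.
Actual MA = 6.6667 × 0.80 = 5.3333.
Effort = load / actual MA = 16454 / 5.3333 = 3085.1 N.

3085 N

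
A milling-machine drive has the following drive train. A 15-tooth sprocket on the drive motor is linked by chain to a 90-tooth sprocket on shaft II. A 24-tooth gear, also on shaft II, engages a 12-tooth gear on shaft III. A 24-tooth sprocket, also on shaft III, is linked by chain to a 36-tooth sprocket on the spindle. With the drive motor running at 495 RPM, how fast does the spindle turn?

110 RPM

chain 90/15 = 6 → 495/6 = 82.5 RPM
gear mesh 12/24 = 0.5 → 82.5/0.5 = 165 RPM
chain 36/24 = 1.5 → 165/1.5 = 110 RPM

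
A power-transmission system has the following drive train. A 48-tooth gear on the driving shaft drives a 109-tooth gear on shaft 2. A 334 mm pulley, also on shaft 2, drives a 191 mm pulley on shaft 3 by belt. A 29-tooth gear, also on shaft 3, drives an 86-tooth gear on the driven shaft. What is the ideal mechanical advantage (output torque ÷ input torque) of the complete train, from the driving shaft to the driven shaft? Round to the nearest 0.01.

3.85

Each stage contributes driven/driver: gear mesh 109/48 = 2.2708, belt 191/334 = 0.57186, gear mesh 86/29 = 2.9655.
Overall: 2.2708 × 0.57186 × 2.9655 = 3.851.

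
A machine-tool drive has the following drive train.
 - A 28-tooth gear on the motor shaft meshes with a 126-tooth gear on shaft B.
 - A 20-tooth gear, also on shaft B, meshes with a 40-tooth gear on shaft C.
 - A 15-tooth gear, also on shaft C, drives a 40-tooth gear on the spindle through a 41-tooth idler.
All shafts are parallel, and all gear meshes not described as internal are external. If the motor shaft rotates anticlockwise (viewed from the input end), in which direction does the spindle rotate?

the motor shaft → shaft B: external mesh, 1 reversal → CW.
shaft B → shaft C: external mesh, 1 reversal → CCW.
shaft C → the spindle: driver → idler → driven is 2 external meshes, 2 reversals → CCW.
4 reversals in total — an even number — so the spindle turns the same way as the motor shaft.

anticlockwise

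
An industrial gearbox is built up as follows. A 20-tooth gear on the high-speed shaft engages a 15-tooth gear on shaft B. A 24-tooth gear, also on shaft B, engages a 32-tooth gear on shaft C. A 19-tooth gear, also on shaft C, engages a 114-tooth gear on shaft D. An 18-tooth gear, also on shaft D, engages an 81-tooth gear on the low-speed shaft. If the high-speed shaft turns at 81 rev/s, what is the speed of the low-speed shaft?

3 rev/s

Gear mesh: ratio = 15/20 = 0.75, so shaft B turns at 81 / 0.75 = 108 rev/s.
Gear mesh: ratio = 32/24 = 1.3333, so shaft C turns at 108 / 1.3333 = 81 rev/s.
Gear mesh: ratio = 114/19 = 6, so shaft D turns at 81 / 6 = 13.5 rev/s.
Gear mesh: ratio = 81/18 = 4.5, so the low-speed shaft turns at 13.5 / 4.5 = 3 rev/s.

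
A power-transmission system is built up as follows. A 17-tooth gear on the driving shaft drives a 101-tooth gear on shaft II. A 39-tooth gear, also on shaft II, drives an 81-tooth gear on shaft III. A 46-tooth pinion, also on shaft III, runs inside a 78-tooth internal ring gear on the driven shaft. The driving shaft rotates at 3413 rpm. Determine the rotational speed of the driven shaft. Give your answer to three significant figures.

163 rpm

gear mesh 101/17 = 5.9412 → 3413/5.9412 = 574.47 rpm
gear mesh 81/39 = 2.0769 → 574.47/2.0769 = 276.59 rpm
internal gear 78/46 = 1.6957 → 276.59/1.6957 = 163.12 rpm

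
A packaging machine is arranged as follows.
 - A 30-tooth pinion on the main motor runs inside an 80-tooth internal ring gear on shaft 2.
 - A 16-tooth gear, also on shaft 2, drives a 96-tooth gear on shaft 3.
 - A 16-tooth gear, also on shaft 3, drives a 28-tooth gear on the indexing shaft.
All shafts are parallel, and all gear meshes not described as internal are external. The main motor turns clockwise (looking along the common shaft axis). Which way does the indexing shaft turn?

the main motor → shaft 2: internal mesh, same direction → CW.
shaft 2 → shaft 3: external mesh, 1 reversal → CCW.
shaft 3 → the indexing shaft: external mesh, 1 reversal → CW.
2 reversals in total — an even number — so the indexing shaft turns the same way as the main motor.

clockwise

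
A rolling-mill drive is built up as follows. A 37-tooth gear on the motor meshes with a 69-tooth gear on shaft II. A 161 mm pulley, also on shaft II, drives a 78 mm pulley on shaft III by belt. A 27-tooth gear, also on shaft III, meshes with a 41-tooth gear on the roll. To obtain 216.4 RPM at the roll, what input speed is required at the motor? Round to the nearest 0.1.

296.9 RPM

Overall ratio R = 1.8649 × 0.48447 × 1.5185 = 1.3719.
Required input speed = output speed × R = 216.4 × 1.3719 = 296.89 RPM.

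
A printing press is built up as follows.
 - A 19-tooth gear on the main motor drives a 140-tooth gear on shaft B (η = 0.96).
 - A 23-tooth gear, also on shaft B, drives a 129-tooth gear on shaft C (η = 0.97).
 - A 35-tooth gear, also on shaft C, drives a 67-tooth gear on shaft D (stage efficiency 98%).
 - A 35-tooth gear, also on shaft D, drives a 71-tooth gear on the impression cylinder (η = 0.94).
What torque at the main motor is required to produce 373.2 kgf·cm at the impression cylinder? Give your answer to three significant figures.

2.71 kgf·cm

Overall ratio R = 7.3684 × 5.6087 × 1.9143 × 2.0286 = 160.48; overall efficiency η = 0.96 × 0.97 × 0.98 × 0.94 = 0.8578.
Input torque = output torque / (R × η) = 373.2 / (160.48 × 0.8578) = 2.7109 kgf·cm.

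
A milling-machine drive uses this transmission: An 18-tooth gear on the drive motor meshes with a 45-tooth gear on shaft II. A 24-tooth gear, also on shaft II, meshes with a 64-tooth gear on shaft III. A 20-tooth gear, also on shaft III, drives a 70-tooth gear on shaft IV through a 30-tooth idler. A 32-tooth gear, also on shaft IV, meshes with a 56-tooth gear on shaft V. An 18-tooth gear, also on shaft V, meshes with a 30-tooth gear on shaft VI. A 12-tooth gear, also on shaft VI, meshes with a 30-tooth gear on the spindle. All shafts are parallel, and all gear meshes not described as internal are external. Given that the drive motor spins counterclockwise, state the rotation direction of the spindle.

the drive motor → shaft II: external mesh, 1 reversal → CW.
shaft II → shaft III: external mesh, 1 reversal → CCW.
shaft III → shaft IV: driver → idler → driven is 2 external meshes, 2 reversals → CCW.
shaft IV → shaft V: external mesh, 1 reversal → CW.
shaft V → shaft VI: external mesh, 1 reversal → CCW.
shaft VI → the spindle: external mesh, 1 reversal → CW.
7 reversals in total — an odd number — so the spindle turns opposite to the drive motor.

clockwise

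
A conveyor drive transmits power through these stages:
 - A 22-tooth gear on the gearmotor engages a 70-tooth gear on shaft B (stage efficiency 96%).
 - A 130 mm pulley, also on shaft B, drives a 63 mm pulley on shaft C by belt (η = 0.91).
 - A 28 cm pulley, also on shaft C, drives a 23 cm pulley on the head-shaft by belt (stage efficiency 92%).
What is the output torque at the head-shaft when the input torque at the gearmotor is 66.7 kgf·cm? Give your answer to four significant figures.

67.90 kgf·cm

Gear mesh: ratio = 70/22 = 3.1818; torque at shaft B = 66.7 × 3.1818 × 0.96 = 203.74 kgf·cm.
Belt: ratio = 63/130 = 0.48462; torque at shaft C = 203.74 × 0.48462 × 0.91 = 89.849 kgf·cm.
Belt: ratio = 23/28 = 0.82143; torque at the head-shaft = 89.849 × 0.82143 × 0.92 = 67.9 kgf·cm.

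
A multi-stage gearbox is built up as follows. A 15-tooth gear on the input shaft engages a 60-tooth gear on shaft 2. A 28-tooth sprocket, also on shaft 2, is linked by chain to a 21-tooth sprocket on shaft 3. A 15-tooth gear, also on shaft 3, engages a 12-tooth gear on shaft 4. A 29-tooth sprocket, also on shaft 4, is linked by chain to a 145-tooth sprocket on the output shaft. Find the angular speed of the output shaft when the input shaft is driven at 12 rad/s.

1 rad/s

the input shaft → shaft 2 (gear mesh, 60/15): 12 ÷ 4 = 3 rad/s
shaft 2 → shaft 3 (chain, 21/28): 3 ÷ 0.75 = 4 rad/s
shaft 3 → shaft 4 (gear mesh, 12/15): 4 ÷ 0.8 = 5 rad/s
shaft 4 → the output shaft (chain, 145/29): 5 ÷ 5 = 1 rad/s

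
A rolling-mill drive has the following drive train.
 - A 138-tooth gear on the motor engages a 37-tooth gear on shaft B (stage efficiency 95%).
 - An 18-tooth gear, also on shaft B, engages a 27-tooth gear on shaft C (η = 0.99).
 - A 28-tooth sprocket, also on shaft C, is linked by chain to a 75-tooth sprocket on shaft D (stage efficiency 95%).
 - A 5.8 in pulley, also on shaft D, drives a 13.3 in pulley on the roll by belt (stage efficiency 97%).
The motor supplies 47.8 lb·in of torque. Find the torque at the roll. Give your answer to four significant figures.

After the gear mesh (37/138): 47.8 × 0.26812 × 0.95 = 12.175 lb·in
After the gear mesh (27/18): 12.175 × 1.5 × 0.99 = 18.08 lb·in
After the chain (75/28): 18.08 × 2.6786 × 0.95 = 46.007 lb·in
After the belt (13.3/5.8): 46.007 × 2.2931 × 0.97 = 102.33 lb·in

102.3 lb·in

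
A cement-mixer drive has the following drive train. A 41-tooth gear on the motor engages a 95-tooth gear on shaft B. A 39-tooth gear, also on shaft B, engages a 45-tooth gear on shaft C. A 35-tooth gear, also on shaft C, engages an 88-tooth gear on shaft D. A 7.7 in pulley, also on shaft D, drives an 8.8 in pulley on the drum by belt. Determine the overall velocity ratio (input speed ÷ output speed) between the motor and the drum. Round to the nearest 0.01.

Each stage contributes driven/driver: gear mesh 95/41 = 2.3171, gear mesh 45/39 = 1.1538, gear mesh 88/35 = 2.5143, belt 8.8/7.7 = 1.1429.
Overall: 2.3171 × 1.1538 × 2.5143 × 1.1429 = 7.6824.

7.68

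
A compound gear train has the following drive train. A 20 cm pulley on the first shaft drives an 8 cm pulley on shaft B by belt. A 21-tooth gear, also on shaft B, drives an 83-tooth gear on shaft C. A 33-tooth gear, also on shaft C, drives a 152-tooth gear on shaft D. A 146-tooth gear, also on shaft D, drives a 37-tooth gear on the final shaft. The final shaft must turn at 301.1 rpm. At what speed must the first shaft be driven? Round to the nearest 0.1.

555.7 rpm

Overall ratio R = 0.4 × 3.9524 × 4.6061 × 0.25342 = 1.8454.
Required input speed = output speed × R = 301.1 × 1.8454 = 555.66 rpm.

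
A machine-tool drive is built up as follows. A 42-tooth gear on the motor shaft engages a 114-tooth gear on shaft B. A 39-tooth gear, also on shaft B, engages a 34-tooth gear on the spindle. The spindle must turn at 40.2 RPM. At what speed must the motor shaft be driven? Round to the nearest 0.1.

95.1 RPM

Overall ratio R = 2.7143 × 0.87179 = 2.3663.
Required input speed = output speed × R = 40.2 × 2.3663 = 95.125 RPM.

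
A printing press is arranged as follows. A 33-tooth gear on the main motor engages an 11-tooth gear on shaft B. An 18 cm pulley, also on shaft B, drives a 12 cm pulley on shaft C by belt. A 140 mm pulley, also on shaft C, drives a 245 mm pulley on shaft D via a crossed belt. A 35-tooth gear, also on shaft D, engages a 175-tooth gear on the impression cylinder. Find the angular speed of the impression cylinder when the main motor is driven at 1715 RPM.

882 RPM

gear mesh 11/33 = 0.33333 → 1715/0.33333 = 5145 RPM
belt 12/18 = 0.66667 → 5145/0.66667 = 7717.5 RPM
belt 245/140 = 1.75 → 7717.5/1.75 = 4410 RPM
gear mesh 175/35 = 5 → 4410/5 = 882 RPM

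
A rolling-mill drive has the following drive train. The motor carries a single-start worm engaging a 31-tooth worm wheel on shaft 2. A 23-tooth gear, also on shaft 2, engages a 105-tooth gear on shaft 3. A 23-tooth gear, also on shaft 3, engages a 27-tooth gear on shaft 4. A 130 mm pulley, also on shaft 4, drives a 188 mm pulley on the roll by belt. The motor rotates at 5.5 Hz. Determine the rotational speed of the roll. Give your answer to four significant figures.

Worm: ratio = 31/1 = 31, so shaft 2 turns at 5.5 / 31 = 0.17742 Hz.
Gear mesh: ratio = 105/23 = 4.5652, so shaft 3 turns at 0.17742 / 4.5652 = 0.038863 Hz.
Gear mesh: ratio = 27/23 = 1.1739, so shaft 4 turns at 0.038863 / 1.1739 = 0.033106 Hz.
Belt: ratio = 188/130 = 1.4462, so the roll turns at 0.033106 / 1.4462 = 0.022892 Hz.

0.02289 Hz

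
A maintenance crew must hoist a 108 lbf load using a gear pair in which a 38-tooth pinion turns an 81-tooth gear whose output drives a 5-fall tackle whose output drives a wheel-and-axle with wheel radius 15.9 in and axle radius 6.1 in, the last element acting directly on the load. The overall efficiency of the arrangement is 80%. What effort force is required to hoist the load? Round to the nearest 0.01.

4.86 lbf

Gear pair MA = 81/38 = 2.1316.
Block-and-tackle MA = number of supporting rope parts = 5.
Wheel-and-axle MA = R/r = 15.9/6.1 = 2.6066.
Combined ideal MA = 2.1316 × 5 × 2.6066 = 27.78.
Actual MA = 27.78 × 0.80 = 22.224.
Effort = load / actual MA = 108 / 22.224 = 4.8595 lbf.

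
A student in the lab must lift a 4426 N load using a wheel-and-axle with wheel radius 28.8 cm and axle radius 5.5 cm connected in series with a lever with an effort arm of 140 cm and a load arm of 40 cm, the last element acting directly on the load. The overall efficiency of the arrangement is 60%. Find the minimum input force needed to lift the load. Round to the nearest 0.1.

402.5 N

Wheel-and-axle MA = R/r = 28.8/5.5 = 5.2364.
Lever MA = effort arm / load arm = 140/40 = 3.5.
Combined ideal MA = 5.2364 × 3.5 = 18.327.
Actual MA = 18.327 × 0.60 = 10.996.
Effort = load / actual MA = 4426 / 10.996 = 402.5 N.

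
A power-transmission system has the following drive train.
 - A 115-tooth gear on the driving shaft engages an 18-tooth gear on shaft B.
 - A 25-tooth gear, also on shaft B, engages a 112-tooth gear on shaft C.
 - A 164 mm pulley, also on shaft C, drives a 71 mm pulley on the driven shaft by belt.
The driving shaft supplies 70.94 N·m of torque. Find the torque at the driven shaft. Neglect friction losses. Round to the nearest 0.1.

After the gear mesh (18/115): 70.94 × 0.15652 = 11.104 N·m
After the gear mesh (112/25): 11.104 × 4.48 = 49.744 N·m
After the belt (71/164): 49.744 × 0.43293 = 21.536 N·m

21.5 N·m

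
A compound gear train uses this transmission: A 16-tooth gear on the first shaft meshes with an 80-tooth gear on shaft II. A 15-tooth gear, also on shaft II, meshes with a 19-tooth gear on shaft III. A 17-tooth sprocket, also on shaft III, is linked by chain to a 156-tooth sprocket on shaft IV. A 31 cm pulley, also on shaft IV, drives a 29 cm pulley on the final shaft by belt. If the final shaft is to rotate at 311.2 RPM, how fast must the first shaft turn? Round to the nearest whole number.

Overall ratio R = 5 × 1.2667 × 9.1765 × 0.93548 = 54.368.
Required input speed = output speed × R = 311.2 × 54.368 = 16919 RPM.

16919 RPM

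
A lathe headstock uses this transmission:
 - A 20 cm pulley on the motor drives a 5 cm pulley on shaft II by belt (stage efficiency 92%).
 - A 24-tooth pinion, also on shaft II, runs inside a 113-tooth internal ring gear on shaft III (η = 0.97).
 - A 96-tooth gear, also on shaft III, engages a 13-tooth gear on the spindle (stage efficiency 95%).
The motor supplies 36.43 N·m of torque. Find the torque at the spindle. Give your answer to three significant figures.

belt 5/20 = 0.25 → τ = 36.43·0.25·0.92 = 8.3789 N·m
internal gear 113/24 = 4.7083 → τ = 8.3789·4.7083·0.97 = 38.267 N·m
gear mesh 13/96 = 0.13542 → τ = 38.267·0.13542·0.95 = 4.9229 N·m

4.92 N·m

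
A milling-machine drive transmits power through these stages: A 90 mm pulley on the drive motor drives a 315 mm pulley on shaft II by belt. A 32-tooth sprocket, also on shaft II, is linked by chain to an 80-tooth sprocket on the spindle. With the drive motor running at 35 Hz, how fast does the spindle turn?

belt 315/90 = 3.5 → 35/3.5 = 10 Hz
chain 80/32 = 2.5 → 10/2.5 = 4 Hz

4 Hz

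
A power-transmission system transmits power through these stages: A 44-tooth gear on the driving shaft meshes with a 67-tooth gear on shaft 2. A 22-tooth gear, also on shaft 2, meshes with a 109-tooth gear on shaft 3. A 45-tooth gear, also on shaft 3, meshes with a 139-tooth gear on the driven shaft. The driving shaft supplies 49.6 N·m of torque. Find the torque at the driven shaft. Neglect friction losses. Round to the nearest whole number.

After the gear mesh (67/44): 49.6 × 1.5227 = 75.527 N·m
After the gear mesh (109/22): 75.527 × 4.9545 = 374.2 N·m
After the gear mesh (139/45): 374.2 × 3.0889 = 1155.9 N·m

1156 N·m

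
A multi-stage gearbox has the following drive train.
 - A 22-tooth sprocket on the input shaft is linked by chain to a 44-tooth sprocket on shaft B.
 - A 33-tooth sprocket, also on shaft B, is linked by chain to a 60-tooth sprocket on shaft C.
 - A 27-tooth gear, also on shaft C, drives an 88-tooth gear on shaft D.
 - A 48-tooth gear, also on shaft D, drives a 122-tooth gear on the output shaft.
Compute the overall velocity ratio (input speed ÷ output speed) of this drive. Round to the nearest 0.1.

Each stage contributes driven/driver: chain 44/22 = 2, chain 60/33 = 1.8182, gear mesh 88/27 = 3.2593, gear mesh 122/48 = 2.5417.
Overall: 2 × 1.8182 × 3.2593 × 2.5417 = 30.123.

30.1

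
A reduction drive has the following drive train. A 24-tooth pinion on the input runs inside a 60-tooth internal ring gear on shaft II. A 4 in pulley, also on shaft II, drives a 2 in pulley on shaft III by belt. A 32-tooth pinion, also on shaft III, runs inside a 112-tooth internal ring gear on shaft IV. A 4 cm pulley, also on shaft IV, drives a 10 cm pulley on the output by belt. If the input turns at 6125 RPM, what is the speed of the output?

the input → shaft II (internal gear, 60/24): 6125 ÷ 2.5 = 2450 RPM
shaft II → shaft III (belt, 2/4): 2450 ÷ 0.5 = 4900 RPM
shaft III → shaft IV (internal gear, 112/32): 4900 ÷ 3.5 = 1400 RPM
shaft IV → the output (belt, 10/4): 1400 ÷ 2.5 = 560 RPM

560 RPM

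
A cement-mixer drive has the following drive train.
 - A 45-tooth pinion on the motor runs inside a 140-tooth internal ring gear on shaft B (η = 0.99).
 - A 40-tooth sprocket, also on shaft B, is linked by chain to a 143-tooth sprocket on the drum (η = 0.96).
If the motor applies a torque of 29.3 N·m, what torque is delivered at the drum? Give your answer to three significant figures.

internal gear 140/45 = 3.1111 → τ = 29.3·3.1111·0.99 = 90.244 N·m
chain 143/40 = 3.575 → τ = 90.244·3.575·0.96 = 309.72 N·m

310 N·m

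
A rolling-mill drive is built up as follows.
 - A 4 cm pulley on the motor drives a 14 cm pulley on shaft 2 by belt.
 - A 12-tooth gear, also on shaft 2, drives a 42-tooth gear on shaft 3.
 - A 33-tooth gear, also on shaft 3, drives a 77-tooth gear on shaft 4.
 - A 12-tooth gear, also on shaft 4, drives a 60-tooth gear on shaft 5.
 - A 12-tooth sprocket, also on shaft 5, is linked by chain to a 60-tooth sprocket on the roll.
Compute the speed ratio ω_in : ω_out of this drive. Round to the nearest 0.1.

714.6

Each stage contributes driven/driver: belt 14/4 = 3.5, gear mesh 42/12 = 3.5, gear mesh 77/33 = 2.3333, gear mesh 60/12 = 5, chain 60/12 = 5.
Overall: 3.5 × 3.5 × 2.3333 × 5 × 5 = 714.58.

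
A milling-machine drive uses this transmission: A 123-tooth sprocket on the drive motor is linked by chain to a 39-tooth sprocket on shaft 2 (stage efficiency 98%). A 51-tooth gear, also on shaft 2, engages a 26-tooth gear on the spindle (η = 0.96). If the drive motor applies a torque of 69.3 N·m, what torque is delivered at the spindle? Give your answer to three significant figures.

chain 39/123 = 0.31707 → τ = 69.3·0.31707·0.98 = 21.534 N·m
gear mesh 26/51 = 0.5098 → τ = 21.534·0.5098·0.96 = 10.539 N·m

10.5 N·m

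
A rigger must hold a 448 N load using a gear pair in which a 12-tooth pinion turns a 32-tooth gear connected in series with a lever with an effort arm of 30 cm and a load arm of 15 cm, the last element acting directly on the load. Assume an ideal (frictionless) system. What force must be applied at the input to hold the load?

84 N

Gear pair MA = 32/12 = 2.6667.
Lever MA = effort arm / load arm = 30/15 = 2.
Combined ideal MA = 2.6667 × 2 = 5.3333.
Effort = load / MA = 448 / 5.3333 = 84 N.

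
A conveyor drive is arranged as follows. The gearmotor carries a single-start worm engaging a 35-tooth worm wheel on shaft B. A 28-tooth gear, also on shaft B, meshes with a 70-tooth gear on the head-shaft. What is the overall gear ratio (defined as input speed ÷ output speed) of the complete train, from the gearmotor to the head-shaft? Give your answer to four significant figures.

87.50

Each stage contributes driven/driver: worm 35/1 = 35, gear mesh 70/28 = 2.5.
Overall: 35 × 2.5 = 87.5.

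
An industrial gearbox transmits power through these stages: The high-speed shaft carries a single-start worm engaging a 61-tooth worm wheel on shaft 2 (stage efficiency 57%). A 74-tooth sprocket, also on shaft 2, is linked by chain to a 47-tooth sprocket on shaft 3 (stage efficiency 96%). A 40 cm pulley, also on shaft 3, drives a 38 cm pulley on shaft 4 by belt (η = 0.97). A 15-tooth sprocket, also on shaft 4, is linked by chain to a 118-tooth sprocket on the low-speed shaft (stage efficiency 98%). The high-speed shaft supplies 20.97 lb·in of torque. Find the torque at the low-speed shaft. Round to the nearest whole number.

Worm: ratio = 61/1 = 61; torque at shaft 2 = 20.97 × 61 × 0.57 = 729.13 lb·in.
Chain: ratio = 47/74 = 0.63514; torque at shaft 3 = 729.13 × 0.63514 × 0.96 = 444.57 lb·in.
Belt: ratio = 38/40 = 0.95; torque at shaft 4 = 444.57 × 0.95 × 0.97 = 409.67 lb·in.
Chain: ratio = 118/15 = 7.8667; torque at the low-speed shaft = 409.67 × 7.8667 × 0.98 = 3158.3 lb·in.

3158 lb·in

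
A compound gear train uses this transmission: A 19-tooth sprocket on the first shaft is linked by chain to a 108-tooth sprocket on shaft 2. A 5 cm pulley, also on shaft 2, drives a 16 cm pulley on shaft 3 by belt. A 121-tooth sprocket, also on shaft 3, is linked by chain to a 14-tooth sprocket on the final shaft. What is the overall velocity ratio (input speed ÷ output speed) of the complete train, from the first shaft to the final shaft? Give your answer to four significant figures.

2.105

Each stage contributes driven/driver: chain 108/19 = 5.6842, belt 16/5 = 3.2, chain 14/121 = 0.1157.
Overall: 5.6842 × 3.2 × 0.1157 = 2.1046.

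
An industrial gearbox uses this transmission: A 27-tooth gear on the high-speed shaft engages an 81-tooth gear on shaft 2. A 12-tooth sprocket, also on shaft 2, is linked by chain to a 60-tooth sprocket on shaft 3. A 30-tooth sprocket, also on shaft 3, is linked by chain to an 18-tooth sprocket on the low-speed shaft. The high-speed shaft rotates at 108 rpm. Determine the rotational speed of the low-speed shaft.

12 rpm

gear mesh 81/27 = 3 → 108/3 = 36 rpm
chain 60/12 = 5 → 36/5 = 7.2 rpm
chain 18/30 = 0.6 → 7.2/0.6 = 12 rpm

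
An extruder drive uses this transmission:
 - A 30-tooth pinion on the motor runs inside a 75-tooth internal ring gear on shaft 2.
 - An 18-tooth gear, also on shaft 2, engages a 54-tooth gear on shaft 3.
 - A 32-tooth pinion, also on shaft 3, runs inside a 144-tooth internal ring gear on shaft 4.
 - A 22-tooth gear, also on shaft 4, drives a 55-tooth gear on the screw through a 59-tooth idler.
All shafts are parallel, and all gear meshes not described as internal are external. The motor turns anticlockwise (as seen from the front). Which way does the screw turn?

clockwise

the motor → shaft 2: internal mesh, same direction → CCW.
shaft 2 → shaft 3: external mesh, 1 reversal → CW.
shaft 3 → shaft 4: internal mesh, same direction → CW.
shaft 4 → the screw: driver → idler → driven is 2 external meshes, 2 reversals → CW.
3 reversals in total — an odd number — so the screw turns opposite to the motor.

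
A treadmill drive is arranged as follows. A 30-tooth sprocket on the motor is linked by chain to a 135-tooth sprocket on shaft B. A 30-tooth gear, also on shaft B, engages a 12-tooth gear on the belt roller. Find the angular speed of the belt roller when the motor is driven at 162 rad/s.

90 rad/s

chain 135/30 = 4.5 → 162/4.5 = 36 rad/s
gear mesh 12/30 = 0.4 → 36/0.4 = 90 rad/s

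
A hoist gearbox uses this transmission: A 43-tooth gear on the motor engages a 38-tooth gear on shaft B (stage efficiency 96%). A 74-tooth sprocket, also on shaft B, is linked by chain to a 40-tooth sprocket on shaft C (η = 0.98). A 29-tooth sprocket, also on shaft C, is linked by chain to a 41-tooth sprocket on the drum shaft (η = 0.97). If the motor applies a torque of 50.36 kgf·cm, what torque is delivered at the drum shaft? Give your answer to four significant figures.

31.04 kgf·cm

Gear mesh: ratio = 38/43 = 0.88372; torque at shaft B = 50.36 × 0.88372 × 0.96 = 42.724 kgf·cm.
Chain: ratio = 40/74 = 0.54054; torque at shaft C = 42.724 × 0.54054 × 0.98 = 22.632 kgf·cm.
Chain: ratio = 41/29 = 1.4138; torque at the drum shaft = 22.632 × 1.4138 × 0.97 = 31.037 kgf·cm.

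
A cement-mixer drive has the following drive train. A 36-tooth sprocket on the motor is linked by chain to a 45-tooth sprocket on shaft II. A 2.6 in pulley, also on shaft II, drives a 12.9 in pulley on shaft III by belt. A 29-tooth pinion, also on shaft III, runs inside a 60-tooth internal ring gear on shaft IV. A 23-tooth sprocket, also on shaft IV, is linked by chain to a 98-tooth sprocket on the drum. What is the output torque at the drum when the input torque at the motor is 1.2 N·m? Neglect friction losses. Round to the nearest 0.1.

65.6 N·m

After the chain (45/36): 1.2 × 1.25 = 1.5 N·m
After the belt (12.9/2.6): 1.5 × 4.9615 = 7.4423 N·m
After the internal gear (60/29): 7.4423 × 2.069 = 15.398 N·m
After the chain (98/23): 15.398 × 4.2609 = 65.608 N·m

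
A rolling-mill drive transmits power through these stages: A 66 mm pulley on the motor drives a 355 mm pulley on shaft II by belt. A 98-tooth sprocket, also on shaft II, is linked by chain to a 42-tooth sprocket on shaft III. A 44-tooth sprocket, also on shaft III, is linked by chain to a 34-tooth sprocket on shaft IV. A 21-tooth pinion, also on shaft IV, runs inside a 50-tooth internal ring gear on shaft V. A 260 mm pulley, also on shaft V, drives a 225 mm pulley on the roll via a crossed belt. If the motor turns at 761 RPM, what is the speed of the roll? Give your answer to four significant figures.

Belt: ratio = 355/66 = 5.3788, so shaft II turns at 761 / 5.3788 = 141.48 RPM.
Chain: ratio = 42/98 = 0.42857, so shaft III turns at 141.48 / 0.42857 = 330.12 RPM.
Chain: ratio = 34/44 = 0.77273, so shaft IV turns at 330.12 / 0.77273 = 427.22 RPM.
Internal gear: ratio = 50/21 = 2.381, so shaft V turns at 427.22 / 2.381 = 179.43 RPM.
Belt: ratio = 225/260 = 0.86538, so the roll turns at 179.43 / 0.86538 = 207.34 RPM.

207.3 RPM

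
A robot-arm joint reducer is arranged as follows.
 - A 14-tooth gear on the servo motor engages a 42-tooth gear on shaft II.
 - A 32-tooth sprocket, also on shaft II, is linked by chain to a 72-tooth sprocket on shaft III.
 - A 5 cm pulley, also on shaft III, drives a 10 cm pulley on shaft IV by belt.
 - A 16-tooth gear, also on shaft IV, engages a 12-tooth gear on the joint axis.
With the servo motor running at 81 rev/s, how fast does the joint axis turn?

the servo motor → shaft II (gear mesh, 42/14): 81 ÷ 3 = 27 rev/s
shaft II → shaft III (chain, 72/32): 27 ÷ 2.25 = 12 rev/s
shaft III → shaft IV (belt, 10/5): 12 ÷ 2 = 6 rev/s
shaft IV → the joint axis (gear mesh, 12/16): 6 ÷ 0.75 = 8 rev/s

8 rev/s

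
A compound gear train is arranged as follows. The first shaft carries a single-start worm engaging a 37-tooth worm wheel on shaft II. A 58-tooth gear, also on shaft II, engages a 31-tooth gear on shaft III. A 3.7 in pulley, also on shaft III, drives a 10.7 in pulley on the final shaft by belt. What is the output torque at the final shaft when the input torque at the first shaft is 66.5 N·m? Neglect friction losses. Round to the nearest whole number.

3803 N·m

worm 37/1 = 37 → τ = 66.5·37 = 2460.5 N·m
gear mesh 31/58 = 0.53448 → τ = 2460.5·0.53448 = 1315.1 N·m
belt 10.7/3.7 = 2.8919 → τ = 1315.1·2.8919 = 3803.1 N·m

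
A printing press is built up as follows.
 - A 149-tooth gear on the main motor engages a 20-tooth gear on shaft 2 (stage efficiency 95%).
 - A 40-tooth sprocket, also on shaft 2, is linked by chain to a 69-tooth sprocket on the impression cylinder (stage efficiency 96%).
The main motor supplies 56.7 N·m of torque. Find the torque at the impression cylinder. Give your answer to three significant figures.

After the gear mesh (20/149): 56.7 × 0.13423 × 0.95 = 7.2302 N·m
After the chain (69/40): 7.2302 × 1.725 × 0.96 = 11.973 N·m

12.0 N·m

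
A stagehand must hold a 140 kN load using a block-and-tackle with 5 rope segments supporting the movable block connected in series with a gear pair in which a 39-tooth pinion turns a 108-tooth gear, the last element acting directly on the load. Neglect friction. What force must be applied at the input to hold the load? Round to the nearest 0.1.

Block-and-tackle MA = number of supporting rope parts = 5.
Gear pair MA = 108/39 = 2.7692.
Combined ideal MA = 5 × 2.7692 = 13.846.
Effort = load / MA = 140 / 13.846 = 10.111 kN.

10.1 kN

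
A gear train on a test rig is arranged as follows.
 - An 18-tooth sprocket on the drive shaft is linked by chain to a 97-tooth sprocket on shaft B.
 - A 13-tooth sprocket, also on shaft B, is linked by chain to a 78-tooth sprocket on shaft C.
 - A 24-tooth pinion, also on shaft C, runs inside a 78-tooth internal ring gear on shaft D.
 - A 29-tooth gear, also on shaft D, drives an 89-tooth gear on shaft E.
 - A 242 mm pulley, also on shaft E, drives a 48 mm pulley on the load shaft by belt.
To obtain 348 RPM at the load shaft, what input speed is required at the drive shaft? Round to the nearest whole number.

22260 RPM

Overall ratio R = 5.3889 × 6 × 3.25 × 3.069 × 0.19835 = 63.966.
Required input speed = output speed × R = 348 × 63.966 = 22260 RPM.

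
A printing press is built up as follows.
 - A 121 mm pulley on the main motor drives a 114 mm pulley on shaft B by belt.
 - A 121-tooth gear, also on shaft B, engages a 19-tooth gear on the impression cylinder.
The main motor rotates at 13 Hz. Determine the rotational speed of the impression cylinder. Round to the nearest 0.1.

Belt: ratio = 114/121 = 0.94215, so shaft B turns at 13 / 0.94215 = 13.798 Hz.
Gear mesh: ratio = 19/121 = 0.15702, so the impression cylinder turns at 13.798 / 0.15702 = 87.873 Hz.

87.9 Hz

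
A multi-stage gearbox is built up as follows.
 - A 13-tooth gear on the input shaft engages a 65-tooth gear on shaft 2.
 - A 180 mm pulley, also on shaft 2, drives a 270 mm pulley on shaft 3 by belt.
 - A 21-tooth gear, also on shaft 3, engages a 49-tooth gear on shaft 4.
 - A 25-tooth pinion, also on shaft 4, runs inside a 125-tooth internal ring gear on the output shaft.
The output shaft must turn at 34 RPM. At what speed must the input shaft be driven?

2975 RPM

Overall ratio R = 5 × 1.5 × 2.3333 × 5 = 87.5.
Required input speed = output speed × R = 34 × 87.5 = 2975 RPM.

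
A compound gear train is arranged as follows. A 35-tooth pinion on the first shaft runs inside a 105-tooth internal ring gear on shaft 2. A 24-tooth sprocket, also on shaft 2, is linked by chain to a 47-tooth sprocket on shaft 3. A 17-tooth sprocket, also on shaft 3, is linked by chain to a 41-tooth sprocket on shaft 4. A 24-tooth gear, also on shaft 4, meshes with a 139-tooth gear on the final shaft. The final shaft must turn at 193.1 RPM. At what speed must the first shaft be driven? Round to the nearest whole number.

Overall ratio R = 3 × 1.9583 × 2.4118 × 5.7917 = 82.063.
Required input speed = output speed × R = 193.1 × 82.063 = 15846 RPM.

15846 RPM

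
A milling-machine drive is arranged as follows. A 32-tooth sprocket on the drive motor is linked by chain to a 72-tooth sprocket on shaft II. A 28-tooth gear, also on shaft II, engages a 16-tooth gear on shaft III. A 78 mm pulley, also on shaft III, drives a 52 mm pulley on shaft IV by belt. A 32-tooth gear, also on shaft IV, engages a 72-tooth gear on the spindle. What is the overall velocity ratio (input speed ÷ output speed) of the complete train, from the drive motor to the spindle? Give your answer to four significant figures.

Each stage contributes driven/driver: chain 72/32 = 2.25, gear mesh 16/28 = 0.57143, belt 52/78 = 0.66667, gear mesh 72/32 = 2.25.
Overall: 2.25 × 0.57143 × 0.66667 × 2.25 = 1.9286.

1.929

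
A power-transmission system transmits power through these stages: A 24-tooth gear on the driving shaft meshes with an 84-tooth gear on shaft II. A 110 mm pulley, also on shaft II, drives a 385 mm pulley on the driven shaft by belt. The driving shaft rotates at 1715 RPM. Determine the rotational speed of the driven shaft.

140 RPM

Gear mesh: ratio = 84/24 = 3.5, so shaft II turns at 1715 / 3.5 = 490 RPM.
Belt: ratio = 385/110 = 3.5, so the driven shaft turns at 490 / 3.5 = 140 RPM.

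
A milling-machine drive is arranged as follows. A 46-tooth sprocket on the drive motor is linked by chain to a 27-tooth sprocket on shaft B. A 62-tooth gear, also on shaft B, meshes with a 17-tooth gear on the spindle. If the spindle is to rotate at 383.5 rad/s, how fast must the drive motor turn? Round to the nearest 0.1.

61.7 rad/s

Overall ratio R = 0.58696 × 0.27419 = 0.16094.
Required input speed = output speed × R = 383.5 × 0.16094 = 61.72 rad/s.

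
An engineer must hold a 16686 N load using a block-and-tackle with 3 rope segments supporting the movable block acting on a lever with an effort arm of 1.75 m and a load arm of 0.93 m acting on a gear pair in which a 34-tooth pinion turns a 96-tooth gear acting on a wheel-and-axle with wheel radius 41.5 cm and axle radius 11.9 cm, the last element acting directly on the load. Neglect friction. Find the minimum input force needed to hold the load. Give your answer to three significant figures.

Block-and-tackle MA = number of supporting rope parts = 3.
Lever MA = effort arm / load arm = 1.75/0.93 = 1.8817.
Gear pair MA = 96/34 = 2.8235.
Wheel-and-axle MA = R/r = 41.5/11.9 = 3.4874.
Combined ideal MA = 3 × 1.8817 × 2.8235 × 3.4874 = 55.587.
Effort = load / MA = 16686 / 55.587 = 300.18 N.

300 N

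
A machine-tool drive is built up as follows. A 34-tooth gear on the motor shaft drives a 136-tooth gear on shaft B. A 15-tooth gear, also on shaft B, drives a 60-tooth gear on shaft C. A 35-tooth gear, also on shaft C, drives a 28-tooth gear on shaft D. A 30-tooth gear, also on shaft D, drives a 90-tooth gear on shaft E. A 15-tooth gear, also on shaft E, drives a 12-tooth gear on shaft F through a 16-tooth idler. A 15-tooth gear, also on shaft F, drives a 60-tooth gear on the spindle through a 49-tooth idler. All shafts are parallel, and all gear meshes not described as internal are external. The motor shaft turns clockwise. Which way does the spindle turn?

clockwise

the motor shaft → shaft B: external mesh, 1 reversal → CCW.
shaft B → shaft C: external mesh, 1 reversal → CW.
shaft C → shaft D: external mesh, 1 reversal → CCW.
shaft D → shaft E: external mesh, 1 reversal → CW.
shaft E → shaft F: driver → idler → driven is 2 external meshes, 2 reversals → CW.
shaft F → the spindle: driver → idler → driven is 2 external meshes, 2 reversals → CW.
8 reversals in total — an even number — so the spindle turns the same way as the motor shaft.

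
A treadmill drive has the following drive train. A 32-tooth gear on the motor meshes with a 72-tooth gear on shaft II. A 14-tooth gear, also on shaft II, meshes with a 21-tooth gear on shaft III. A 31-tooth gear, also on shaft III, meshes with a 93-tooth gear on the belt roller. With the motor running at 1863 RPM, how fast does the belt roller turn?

Gear mesh: ratio = 72/32 = 2.25, so shaft II turns at 1863 / 2.25 = 828 RPM.
Gear mesh: ratio = 21/14 = 1.5, so shaft III turns at 828 / 1.5 = 552 RPM.
Gear mesh: ratio = 93/31 = 3, so the belt roller turns at 552 / 3 = 184 RPM.

184 RPM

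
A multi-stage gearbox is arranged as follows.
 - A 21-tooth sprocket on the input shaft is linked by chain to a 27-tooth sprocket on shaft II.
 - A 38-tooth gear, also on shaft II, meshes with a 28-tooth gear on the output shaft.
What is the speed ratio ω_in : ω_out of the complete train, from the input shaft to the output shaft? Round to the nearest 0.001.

0.947

Each stage contributes driven/driver: chain 27/21 = 1.2857, gear mesh 28/38 = 0.73684.
Overall: 1.2857 × 0.73684 = 0.94737.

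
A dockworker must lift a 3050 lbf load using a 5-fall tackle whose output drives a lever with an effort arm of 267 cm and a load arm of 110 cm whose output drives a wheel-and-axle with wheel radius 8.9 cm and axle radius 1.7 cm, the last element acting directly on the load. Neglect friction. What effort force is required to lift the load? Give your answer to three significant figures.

48.0 lbf

Block-and-tackle MA = number of supporting rope parts = 5.
Lever MA = effort arm / load arm = 267/110 = 2.4273.
Wheel-and-axle MA = R/r = 8.9/1.7 = 5.2353.
Combined ideal MA = 5 × 2.4273 × 5.2353 = 63.537.
Effort = load / MA = 3050 / 63.537 = 48.003 lbf.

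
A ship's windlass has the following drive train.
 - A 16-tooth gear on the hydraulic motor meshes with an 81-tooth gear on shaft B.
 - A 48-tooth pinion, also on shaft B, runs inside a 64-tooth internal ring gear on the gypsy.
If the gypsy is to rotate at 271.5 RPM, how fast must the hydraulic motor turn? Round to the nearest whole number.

Overall ratio R = 5.0625 × 1.3333 = 6.75.
Required input speed = output speed × R = 271.5 × 6.75 = 1832.6 RPM.

1833 RPM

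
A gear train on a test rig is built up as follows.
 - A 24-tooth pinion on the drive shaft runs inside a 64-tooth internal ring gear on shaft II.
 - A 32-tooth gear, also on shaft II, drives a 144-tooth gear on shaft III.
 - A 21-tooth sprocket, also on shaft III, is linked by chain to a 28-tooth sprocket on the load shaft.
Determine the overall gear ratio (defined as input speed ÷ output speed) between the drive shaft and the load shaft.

16

Each stage contributes driven/driver: internal gear 64/24 = 2.6667, gear mesh 144/32 = 4.5, chain 28/21 = 1.3333.
Overall: 2.6667 × 4.5 × 1.3333 = 16.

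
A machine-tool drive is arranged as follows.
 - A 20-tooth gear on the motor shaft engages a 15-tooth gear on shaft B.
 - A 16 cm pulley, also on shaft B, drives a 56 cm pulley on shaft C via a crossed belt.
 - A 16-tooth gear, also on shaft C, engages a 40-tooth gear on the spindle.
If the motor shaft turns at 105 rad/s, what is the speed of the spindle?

16 rad/s

Gear mesh: ratio = 15/20 = 0.75, so shaft B turns at 105 / 0.75 = 140 rad/s.
Belt: ratio = 56/16 = 3.5, so shaft C turns at 140 / 3.5 = 40 rad/s.
Gear mesh: ratio = 40/16 = 2.5, so the spindle turns at 40 / 2.5 = 16 rad/s.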